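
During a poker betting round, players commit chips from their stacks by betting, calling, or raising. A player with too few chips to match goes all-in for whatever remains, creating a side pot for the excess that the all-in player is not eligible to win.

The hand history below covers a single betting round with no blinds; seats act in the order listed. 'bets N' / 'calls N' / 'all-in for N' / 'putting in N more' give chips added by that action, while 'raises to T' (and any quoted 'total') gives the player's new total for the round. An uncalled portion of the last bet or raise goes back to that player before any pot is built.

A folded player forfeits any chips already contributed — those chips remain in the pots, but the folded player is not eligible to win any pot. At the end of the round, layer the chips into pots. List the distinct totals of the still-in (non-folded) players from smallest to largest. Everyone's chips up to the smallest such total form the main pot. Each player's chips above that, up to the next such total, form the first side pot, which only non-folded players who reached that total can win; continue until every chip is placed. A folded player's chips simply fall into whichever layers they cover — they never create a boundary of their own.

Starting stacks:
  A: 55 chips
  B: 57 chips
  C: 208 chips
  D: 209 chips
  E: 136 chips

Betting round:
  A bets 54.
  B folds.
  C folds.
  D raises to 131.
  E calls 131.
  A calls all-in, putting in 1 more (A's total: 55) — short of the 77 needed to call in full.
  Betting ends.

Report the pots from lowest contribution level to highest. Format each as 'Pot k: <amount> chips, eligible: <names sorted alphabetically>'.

Contributions: A=55, D=131, E=131
Folded: B, C
Pot levels (distinct totals of non-folded players): 55, 131
Layer 1-55: 55 each from A, D, E = 55*3 = 165 chips; eligible A, D, E
Layer 56-131: 76 each from D, E = 76*2 = 152 chips; eligible D, E

Pot 1: 165 chips, eligible: A, D, E
Pot 2: 152 chips, eligible: D, E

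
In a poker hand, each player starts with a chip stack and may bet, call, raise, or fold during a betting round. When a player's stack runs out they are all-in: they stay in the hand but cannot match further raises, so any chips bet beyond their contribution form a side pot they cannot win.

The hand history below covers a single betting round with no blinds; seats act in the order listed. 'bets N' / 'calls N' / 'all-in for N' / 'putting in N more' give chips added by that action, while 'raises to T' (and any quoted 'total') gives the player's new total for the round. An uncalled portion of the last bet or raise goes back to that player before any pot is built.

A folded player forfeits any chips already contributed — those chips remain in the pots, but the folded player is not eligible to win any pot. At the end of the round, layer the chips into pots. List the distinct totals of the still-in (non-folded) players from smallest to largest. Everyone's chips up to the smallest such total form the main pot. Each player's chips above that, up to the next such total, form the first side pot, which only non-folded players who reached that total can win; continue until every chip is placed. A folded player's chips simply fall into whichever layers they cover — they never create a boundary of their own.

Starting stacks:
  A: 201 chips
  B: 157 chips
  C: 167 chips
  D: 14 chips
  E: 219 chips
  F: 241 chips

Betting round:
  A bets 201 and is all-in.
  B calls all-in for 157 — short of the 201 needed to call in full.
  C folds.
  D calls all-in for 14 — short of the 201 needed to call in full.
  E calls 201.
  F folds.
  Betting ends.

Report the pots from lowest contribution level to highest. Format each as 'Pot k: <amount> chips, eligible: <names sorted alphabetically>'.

Pot 1: 56 chips, eligible: A, B, D, E
Pot 2: 429 chips, eligible: A, B, E
Pot 3: 88 chips, eligible: A, E

Derivation:
Contributions: A=201, B=157, D=14, E=201
Folded: C, F
Pot levels (distinct totals of non-folded players): 14, 157, 201
Layer 1-14: 14 each from A, B, D, E = 14*4 = 56 chips; eligible A, B, D, E
Layer 15-157: 143 each from A, B, E = 143*3 = 429 chips; eligible A, B, E
Layer 158-201: 44 each from A, E = 44*2 = 88 chips; eligible A, E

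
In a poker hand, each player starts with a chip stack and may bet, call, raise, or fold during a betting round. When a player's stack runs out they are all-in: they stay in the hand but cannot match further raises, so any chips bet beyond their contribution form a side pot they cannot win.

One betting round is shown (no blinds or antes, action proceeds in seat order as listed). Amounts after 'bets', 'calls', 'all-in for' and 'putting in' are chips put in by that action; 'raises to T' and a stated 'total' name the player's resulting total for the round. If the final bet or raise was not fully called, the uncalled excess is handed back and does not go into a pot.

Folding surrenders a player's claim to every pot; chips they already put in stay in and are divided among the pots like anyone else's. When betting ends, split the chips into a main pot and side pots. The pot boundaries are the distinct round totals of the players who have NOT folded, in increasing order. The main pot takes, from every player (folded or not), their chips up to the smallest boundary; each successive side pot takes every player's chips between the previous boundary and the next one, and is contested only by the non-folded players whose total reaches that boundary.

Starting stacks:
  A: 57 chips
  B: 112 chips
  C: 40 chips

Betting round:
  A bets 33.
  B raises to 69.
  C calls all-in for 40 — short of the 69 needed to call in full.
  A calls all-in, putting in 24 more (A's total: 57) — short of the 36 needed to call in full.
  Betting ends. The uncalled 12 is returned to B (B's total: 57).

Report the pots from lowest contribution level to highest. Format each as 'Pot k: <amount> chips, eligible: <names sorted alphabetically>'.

Pot 1: 120 chips, eligible: A, B, C
Pot 2: 34 chips, eligible: A, B

Derivation:
Contributions (after 12 returned to B): A=57, B=57, C=40
Pot levels (distinct totals of non-folded players): 40, 57
Layer 1-40: 40 each from A, B, C = 40*3 = 120 chips; eligible A, B, C
Layer 41-57: 17 each from A, B = 17*2 = 34 chips; eligible A, B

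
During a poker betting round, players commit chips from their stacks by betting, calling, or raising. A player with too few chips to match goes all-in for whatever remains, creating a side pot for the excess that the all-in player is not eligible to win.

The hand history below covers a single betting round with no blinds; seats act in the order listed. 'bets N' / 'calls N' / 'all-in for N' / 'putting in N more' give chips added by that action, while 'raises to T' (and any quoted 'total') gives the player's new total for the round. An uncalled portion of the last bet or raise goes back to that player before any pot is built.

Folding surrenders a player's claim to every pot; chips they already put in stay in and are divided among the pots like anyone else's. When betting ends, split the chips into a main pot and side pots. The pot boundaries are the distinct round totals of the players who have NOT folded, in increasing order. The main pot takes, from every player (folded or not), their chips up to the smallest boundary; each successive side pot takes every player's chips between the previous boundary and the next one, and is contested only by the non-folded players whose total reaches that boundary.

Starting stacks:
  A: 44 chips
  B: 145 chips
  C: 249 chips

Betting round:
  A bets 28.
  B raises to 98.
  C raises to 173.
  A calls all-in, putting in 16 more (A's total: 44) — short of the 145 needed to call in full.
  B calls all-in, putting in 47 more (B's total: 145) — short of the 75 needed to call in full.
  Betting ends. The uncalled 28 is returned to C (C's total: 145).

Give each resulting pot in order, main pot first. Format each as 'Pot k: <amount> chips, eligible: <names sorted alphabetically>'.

Contributions (after 28 returned to C): A=44, B=145, C=145
Pot levels (distinct totals of non-folded players): 44, 145
Layer 1-44: 44 each from A, B, C = 44*3 = 132 chips; eligible A, B, C
Layer 45-145: 101 each from B, C = 101*2 = 202 chips; eligible B, C

Pot 1: 132 chips, eligible: A, B, C
Pot 2: 202 chips, eligible: B, C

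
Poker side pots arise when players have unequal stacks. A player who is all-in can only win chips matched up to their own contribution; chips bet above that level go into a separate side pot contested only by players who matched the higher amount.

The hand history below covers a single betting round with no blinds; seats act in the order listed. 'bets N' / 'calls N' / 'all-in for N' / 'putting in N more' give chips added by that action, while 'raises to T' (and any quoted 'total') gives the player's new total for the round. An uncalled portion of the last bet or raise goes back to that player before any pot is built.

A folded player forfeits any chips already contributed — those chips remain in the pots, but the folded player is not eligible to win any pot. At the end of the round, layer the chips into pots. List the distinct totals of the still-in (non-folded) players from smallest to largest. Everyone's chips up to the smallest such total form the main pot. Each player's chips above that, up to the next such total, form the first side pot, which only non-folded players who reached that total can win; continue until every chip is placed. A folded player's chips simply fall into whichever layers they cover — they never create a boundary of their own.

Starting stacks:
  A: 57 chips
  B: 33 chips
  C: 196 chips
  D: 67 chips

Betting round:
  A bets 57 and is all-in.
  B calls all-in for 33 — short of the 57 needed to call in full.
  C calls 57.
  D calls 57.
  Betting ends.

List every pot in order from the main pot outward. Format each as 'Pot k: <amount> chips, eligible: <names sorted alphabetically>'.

Contributions: A=57, B=33, C=57, D=57
Pot levels (distinct totals of non-folded players): 33, 57
Layer 1-33: 33 each from A, B, C, D = 33*4 = 132 chips; eligible A, B, C, D
Layer 34-57: 24 each from A, C, D = 24*3 = 72 chips; eligible A, C, D

Pot 1: 132 chips, eligible: A, B, C, D
Pot 2: 72 chips, eligible: A, C, D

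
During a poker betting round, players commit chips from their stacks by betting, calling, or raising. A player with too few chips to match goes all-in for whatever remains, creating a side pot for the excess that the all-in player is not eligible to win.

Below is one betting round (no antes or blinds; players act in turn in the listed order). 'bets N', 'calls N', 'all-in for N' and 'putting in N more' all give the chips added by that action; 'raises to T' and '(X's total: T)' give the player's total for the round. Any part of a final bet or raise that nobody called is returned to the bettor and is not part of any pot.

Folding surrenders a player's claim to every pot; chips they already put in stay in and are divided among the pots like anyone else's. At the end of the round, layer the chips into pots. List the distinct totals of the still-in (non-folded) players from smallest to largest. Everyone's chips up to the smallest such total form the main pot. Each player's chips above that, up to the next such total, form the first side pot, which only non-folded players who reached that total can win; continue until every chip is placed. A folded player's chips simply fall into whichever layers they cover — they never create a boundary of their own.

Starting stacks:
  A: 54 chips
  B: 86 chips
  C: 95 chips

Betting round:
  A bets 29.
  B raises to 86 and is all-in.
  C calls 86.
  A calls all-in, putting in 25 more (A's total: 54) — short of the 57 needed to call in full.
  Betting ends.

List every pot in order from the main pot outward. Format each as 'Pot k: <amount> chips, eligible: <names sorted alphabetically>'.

Pot 1: 162 chips, eligible: A, B, C
Pot 2: 64 chips, eligible: B, C

Derivation:
Contributions: A=54, B=86, C=86
Pot levels (distinct totals of non-folded players): 54, 86
Layer 1-54: 54 each from A, B, C = 54*3 = 162 chips; eligible A, B, C
Layer 55-86: 32 each from B, C = 32*2 = 64 chips; eligible B, C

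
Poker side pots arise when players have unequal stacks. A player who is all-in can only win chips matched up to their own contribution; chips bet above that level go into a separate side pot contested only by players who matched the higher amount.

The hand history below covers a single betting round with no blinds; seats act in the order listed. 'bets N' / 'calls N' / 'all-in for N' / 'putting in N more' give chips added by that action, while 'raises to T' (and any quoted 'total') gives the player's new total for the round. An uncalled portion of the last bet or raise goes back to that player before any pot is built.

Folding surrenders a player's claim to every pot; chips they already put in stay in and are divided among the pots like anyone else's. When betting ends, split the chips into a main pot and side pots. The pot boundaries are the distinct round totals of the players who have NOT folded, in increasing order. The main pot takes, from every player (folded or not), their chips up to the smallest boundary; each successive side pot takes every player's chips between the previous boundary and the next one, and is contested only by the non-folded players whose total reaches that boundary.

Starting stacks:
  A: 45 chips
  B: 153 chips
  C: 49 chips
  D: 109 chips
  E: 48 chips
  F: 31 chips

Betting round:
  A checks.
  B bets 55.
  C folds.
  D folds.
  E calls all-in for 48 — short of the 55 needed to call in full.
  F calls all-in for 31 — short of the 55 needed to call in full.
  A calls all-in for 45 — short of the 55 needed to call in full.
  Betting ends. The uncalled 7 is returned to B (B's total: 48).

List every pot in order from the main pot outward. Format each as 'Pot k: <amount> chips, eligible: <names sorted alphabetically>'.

Contributions (after 7 returned to B): A=45, B=48, E=48, F=31
Folded: C, D
Pot levels (distinct totals of non-folded players): 31, 45, 48
Layer 1-31: 31 each from A, B, E, F = 31*4 = 124 chips; eligible A, B, E, F
Layer 32-45: 14 each from A, B, E = 14*3 = 42 chips; eligible A, B, E
Layer 46-48: 3 each from B, E = 3*2 = 6 chips; eligible B, E

Pot 1: 124 chips, eligible: A, B, E, F
Pot 2: 42 chips, eligible: A, B, E
Pot 3: 6 chips, eligible: B, E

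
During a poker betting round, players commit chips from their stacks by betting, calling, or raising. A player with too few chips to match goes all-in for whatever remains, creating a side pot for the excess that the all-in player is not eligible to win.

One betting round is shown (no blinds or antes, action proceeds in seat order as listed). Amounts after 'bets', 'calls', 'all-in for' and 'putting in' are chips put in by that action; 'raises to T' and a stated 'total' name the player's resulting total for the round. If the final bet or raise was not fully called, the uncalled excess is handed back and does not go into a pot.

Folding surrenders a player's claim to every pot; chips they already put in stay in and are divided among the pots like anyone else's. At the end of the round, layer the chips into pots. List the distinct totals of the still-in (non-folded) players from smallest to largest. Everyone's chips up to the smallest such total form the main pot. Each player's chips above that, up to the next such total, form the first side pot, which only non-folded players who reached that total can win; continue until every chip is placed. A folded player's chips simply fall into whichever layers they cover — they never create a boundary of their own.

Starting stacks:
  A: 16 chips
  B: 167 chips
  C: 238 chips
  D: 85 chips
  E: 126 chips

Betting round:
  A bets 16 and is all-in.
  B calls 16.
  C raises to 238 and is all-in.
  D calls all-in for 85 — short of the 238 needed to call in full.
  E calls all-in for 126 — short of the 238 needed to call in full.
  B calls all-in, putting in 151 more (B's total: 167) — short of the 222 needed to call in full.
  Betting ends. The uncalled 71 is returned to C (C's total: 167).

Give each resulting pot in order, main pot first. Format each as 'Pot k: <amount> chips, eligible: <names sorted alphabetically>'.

Contributions (after 71 returned to C): A=16, B=167, C=167, D=85, E=126
Pot levels (distinct totals of non-folded players): 16, 85, 126, 167
Layer 1-16: 16 each from A, B, C, D, E = 16*5 = 80 chips; eligible A, B, C, D, E
Layer 17-85: 69 each from B, C, D, E = 69*4 = 276 chips; eligible B, C, D, E
Layer 86-126: 41 each from B, C, E = 41*3 = 123 chips; eligible B, C, E
Layer 127-167: 41 each from B, C = 41*2 = 82 chips; eligible B, C

Pot 1: 80 chips, eligible: A, B, C, D, E
Pot 2: 276 chips, eligible: B, C, D, E
Pot 3: 123 chips, eligible: B, C, E
Pot 4: 82 chips, eligible: B, C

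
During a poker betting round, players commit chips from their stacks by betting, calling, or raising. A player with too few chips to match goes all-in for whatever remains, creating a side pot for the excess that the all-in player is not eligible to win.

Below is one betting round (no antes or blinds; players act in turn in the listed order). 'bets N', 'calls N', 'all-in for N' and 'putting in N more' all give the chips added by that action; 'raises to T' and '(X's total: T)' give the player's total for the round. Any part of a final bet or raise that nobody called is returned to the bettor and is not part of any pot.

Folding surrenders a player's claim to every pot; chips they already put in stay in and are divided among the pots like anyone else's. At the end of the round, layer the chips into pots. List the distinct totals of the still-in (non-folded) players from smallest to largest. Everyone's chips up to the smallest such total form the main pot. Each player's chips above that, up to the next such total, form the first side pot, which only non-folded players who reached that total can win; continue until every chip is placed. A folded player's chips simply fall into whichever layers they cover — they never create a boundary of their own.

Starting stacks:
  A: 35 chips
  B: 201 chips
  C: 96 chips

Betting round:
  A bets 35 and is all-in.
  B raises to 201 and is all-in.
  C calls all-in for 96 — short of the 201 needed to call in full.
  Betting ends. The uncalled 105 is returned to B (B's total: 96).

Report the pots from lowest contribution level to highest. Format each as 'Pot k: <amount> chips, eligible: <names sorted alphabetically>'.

Pot 1: 105 chips, eligible: A, B, C
Pot 2: 122 chips, eligible: B, C

Derivation:
Contributions (after 105 returned to B): A=35, B=96, C=96
Pot levels (distinct totals of non-folded players): 35, 96
Layer 1-35: 35 each from A, B, C = 35*3 = 105 chips; eligible A, B, C
Layer 36-96: 61 each from B, C = 61*2 = 122 chips; eligible B, C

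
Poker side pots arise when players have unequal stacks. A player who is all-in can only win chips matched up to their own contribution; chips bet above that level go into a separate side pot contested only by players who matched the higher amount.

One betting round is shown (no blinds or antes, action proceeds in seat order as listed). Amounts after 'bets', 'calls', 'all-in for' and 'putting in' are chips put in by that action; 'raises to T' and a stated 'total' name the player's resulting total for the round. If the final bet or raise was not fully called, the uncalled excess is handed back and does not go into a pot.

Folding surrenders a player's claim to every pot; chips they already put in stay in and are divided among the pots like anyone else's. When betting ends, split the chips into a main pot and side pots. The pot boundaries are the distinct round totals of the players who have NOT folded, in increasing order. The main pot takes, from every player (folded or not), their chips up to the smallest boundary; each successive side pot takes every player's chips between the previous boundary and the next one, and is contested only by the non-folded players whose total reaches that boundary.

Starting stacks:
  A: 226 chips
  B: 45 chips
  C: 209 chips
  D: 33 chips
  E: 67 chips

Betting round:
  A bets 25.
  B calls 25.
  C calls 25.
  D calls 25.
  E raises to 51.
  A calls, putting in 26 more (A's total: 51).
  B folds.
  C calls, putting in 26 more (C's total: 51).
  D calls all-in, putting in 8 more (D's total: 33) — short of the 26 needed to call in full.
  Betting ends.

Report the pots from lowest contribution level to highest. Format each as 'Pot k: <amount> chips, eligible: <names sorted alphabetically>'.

Pot 1: 157 chips, eligible: A, C, D, E
Pot 2: 54 chips, eligible: A, C, E

Derivation:
Contributions: A=51, B=25, C=51, D=33, E=51
Folded: B
Pot levels (distinct totals of non-folded players): 33, 51
Layer 1-33: A 33 + B 25 + C 33 + D 33 + E 33 = 157 chips; eligible A, C, D, E
Layer 34-51: 18 each from A, C, E = 18*3 = 54 chips; eligible A, C, E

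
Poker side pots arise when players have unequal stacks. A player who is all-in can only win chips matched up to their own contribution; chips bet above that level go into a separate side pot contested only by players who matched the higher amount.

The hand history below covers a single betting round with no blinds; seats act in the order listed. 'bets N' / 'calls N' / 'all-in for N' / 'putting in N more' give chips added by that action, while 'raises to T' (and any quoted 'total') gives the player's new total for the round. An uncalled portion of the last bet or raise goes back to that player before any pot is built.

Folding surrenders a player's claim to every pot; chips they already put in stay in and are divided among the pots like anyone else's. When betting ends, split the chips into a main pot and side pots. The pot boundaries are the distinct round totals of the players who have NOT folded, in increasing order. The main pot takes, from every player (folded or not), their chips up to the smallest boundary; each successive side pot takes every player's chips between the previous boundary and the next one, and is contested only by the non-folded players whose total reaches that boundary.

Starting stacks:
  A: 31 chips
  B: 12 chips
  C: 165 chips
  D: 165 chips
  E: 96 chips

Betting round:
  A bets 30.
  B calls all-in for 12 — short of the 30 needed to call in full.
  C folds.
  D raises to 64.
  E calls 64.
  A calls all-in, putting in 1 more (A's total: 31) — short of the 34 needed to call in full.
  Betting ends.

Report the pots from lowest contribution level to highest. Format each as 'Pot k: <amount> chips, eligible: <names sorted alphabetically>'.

Contributions: A=31, B=12, D=64, E=64
Folded: C
Pot levels (distinct totals of non-folded players): 12, 31, 64
Layer 1-12: 12 each from A, B, D, E = 12*4 = 48 chips; eligible A, B, D, E
Layer 13-31: 19 each from A, D, E = 19*3 = 57 chips; eligible A, D, E
Layer 32-64: 33 each from D, E = 33*2 = 66 chips; eligible D, E

Pot 1: 48 chips, eligible: A, B, D, E
Pot 2: 57 chips, eligible: A, D, E
Pot 3: 66 chips, eligible: D, E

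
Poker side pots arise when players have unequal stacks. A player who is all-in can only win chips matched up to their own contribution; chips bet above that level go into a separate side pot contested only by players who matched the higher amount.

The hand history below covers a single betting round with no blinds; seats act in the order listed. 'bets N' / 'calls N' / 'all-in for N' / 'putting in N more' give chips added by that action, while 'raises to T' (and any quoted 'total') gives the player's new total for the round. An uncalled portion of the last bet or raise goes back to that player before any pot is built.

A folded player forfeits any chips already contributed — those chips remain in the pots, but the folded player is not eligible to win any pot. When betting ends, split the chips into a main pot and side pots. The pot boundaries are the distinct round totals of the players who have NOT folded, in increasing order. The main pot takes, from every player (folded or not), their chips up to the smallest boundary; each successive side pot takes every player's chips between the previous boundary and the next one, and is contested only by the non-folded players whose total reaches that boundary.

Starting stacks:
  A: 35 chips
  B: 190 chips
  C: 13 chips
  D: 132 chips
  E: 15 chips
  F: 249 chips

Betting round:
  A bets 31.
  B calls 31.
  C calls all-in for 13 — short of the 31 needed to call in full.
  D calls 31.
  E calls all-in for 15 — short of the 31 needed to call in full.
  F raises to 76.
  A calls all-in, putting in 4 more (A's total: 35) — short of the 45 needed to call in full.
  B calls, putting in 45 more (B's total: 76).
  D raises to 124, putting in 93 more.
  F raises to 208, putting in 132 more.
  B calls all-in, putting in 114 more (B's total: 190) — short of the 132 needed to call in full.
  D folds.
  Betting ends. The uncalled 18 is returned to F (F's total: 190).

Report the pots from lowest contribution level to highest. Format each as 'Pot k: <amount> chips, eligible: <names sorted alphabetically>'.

Pot 1: 78 chips, eligible: A, B, C, E, F
Pot 2: 10 chips, eligible: A, B, E, F
Pot 3: 80 chips, eligible: A, B, F
Pot 4: 399 chips, eligible: B, F

Derivation:
Contributions (after 18 returned to F): A=35, B=190, C=13, D=124, E=15, F=190
Folded: D
Pot levels (distinct totals of non-folded players): 13, 15, 35, 190
Layer 1-13: 13 each from A, B, C, D, E, F = 13*6 = 78 chips; eligible A, B, C, E, F
Layer 14-15: 2 each from A, B, D, E, F = 2*5 = 10 chips; eligible A, B, E, F
Layer 16-35: 20 each from A, B, D, F = 20*4 = 80 chips; eligible A, B, F
Layer 36-190: B 155 + D 89 + F 155 = 399 chips; eligible B, F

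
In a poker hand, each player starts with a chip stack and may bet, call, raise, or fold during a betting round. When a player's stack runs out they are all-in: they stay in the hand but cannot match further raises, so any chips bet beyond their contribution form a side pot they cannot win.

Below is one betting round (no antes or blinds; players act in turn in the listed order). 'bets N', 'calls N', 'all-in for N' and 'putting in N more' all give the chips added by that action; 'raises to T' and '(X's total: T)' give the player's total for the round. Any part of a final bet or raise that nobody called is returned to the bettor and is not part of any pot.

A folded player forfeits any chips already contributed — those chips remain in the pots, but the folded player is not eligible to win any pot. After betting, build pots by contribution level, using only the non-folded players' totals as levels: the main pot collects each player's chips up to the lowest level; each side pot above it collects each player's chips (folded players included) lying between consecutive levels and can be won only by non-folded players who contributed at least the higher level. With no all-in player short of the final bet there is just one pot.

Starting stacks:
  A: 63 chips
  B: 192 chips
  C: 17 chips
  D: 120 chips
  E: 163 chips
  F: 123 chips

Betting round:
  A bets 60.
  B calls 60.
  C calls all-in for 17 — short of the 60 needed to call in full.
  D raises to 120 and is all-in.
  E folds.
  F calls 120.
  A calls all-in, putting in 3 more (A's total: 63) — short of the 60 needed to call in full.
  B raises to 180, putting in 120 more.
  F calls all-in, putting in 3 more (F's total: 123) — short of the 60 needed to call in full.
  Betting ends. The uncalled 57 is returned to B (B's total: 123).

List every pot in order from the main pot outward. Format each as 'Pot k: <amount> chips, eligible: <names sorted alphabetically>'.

Contributions (after 57 returned to B): A=63, B=123, C=17, D=120, F=123
Folded: E
Pot levels (distinct totals of non-folded players): 17, 63, 120, 123
Layer 1-17: 17 each from A, B, C, D, F = 17*5 = 85 chips; eligible A, B, C, D, F
Layer 18-63: 46 each from A, B, D, F = 46*4 = 184 chips; eligible A, B, D, F
Layer 64-120: 57 each from B, D, F = 57*3 = 171 chips; eligible B, D, F
Layer 121-123: 3 each from B, F = 3*2 = 6 chips; eligible B, F

Pot 1: 85 chips, eligible: A, B, C, D, F
Pot 2: 184 chips, eligible: A, B, D, F
Pot 3: 171 chips, eligible: B, D, F
Pot 4: 6 chips, eligible: B, F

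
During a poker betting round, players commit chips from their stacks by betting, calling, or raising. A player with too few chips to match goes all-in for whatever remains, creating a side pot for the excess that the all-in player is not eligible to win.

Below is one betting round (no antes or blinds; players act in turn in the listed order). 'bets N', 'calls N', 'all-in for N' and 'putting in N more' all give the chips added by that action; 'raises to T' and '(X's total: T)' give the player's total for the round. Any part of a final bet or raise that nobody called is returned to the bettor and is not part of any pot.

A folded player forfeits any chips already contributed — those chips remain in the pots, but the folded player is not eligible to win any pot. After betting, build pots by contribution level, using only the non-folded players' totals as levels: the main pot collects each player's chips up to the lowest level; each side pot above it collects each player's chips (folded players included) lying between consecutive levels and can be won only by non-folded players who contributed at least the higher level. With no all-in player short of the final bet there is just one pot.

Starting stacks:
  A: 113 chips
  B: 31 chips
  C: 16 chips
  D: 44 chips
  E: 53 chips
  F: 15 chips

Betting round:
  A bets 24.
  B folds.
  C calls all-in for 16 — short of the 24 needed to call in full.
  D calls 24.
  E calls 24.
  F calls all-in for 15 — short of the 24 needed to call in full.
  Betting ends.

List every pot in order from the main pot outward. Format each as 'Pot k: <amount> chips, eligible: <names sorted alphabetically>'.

Pot 1: 75 chips, eligible: A, C, D, E, F
Pot 2: 4 chips, eligible: A, C, D, E
Pot 3: 24 chips, eligible: A, D, E

Derivation:
Contributions: A=24, C=16, D=24, E=24, F=15
Folded: B
Pot levels (distinct totals of non-folded players): 15, 16, 24
Layer 1-15: 15 each from A, C, D, E, F = 15*5 = 75 chips; eligible A, C, D, E, F
Layer 16-16: 1 each from A, C, D, E = 1*4 = 4 chips; eligible A, C, D, E
Layer 17-24: 8 each from A, D, E = 8*3 = 24 chips; eligible A, D, E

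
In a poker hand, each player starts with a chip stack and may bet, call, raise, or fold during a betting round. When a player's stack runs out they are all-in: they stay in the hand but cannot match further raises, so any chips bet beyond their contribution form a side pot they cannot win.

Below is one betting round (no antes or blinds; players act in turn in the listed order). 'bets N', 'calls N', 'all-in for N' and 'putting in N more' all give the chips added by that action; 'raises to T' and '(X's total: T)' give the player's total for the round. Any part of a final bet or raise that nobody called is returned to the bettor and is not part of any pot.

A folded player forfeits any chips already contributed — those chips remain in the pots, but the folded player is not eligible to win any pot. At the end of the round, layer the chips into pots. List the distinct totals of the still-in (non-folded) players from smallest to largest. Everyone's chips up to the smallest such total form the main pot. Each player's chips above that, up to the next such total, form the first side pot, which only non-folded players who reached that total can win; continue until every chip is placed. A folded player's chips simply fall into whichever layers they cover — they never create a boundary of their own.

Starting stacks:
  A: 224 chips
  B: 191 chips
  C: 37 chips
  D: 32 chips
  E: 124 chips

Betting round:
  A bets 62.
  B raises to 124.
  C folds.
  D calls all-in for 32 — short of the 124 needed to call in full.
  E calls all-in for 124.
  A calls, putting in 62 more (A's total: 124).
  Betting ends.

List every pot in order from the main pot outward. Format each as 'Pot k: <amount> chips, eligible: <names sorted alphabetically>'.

Pot 1: 128 chips, eligible: A, B, D, E
Pot 2: 276 chips, eligible: A, B, E

Derivation:
Contributions: A=124, B=124, D=32, E=124
Folded: C
Pot levels (distinct totals of non-folded players): 32, 124
Layer 1-32: 32 each from A, B, D, E = 32*4 = 128 chips; eligible A, B, D, E
Layer 33-124: 92 each from A, B, E = 92*3 = 276 chips; eligible A, B, E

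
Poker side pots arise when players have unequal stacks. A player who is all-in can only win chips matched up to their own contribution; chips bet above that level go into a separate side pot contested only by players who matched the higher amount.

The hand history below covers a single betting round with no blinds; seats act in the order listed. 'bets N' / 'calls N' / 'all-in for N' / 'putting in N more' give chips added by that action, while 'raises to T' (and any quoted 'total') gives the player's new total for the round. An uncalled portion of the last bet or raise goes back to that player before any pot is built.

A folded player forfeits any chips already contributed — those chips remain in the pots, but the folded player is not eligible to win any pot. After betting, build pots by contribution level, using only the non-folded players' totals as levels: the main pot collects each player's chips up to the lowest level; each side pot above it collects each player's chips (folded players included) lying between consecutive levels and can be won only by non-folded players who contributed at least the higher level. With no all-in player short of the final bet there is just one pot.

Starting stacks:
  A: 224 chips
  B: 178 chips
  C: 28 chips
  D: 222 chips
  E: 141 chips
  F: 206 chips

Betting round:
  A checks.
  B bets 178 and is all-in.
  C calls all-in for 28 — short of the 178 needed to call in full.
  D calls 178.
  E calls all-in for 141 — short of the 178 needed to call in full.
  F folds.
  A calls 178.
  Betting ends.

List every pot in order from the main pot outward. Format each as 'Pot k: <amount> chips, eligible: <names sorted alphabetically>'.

Contributions: A=178, B=178, C=28, D=178, E=141
Folded: F
Pot levels (distinct totals of non-folded players): 28, 141, 178
Layer 1-28: 28 each from A, B, C, D, E = 28*5 = 140 chips; eligible A, B, C, D, E
Layer 29-141: 113 each from A, B, D, E = 113*4 = 452 chips; eligible A, B, D, E
Layer 142-178: 37 each from A, B, D = 37*3 = 111 chips; eligible A, B, D

Pot 1: 140 chips, eligible: A, B, C, D, E
Pot 2: 452 chips, eligible: A, B, D, E
Pot 3: 111 chips, eligible: A, B, D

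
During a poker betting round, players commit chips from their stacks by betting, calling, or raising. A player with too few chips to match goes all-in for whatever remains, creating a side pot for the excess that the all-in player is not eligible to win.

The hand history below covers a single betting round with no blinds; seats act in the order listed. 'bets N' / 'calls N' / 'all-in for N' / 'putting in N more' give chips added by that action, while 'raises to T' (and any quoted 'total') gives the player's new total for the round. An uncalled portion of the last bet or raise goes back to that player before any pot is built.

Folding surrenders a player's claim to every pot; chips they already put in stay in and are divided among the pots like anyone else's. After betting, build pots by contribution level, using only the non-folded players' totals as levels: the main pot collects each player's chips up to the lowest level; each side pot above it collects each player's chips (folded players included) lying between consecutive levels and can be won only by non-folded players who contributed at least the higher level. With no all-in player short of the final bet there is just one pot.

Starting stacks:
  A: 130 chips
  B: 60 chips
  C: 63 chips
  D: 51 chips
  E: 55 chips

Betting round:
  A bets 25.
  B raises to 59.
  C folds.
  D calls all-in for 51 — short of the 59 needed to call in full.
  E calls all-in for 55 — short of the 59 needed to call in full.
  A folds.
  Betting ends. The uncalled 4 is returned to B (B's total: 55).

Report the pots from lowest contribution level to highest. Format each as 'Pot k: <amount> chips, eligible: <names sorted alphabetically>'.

Pot 1: 178 chips, eligible: B, D, E
Pot 2: 8 chips, eligible: B, E

Derivation:
Contributions (after 4 returned to B): A=25, B=55, D=51, E=55
Folded: A, C
Pot levels (distinct totals of non-folded players): 51, 55
Layer 1-51: A 25 + B 51 + D 51 + E 51 = 178 chips; eligible B, D, E
Layer 52-55: 4 each from B, E = 4*2 = 8 chips; eligible B, E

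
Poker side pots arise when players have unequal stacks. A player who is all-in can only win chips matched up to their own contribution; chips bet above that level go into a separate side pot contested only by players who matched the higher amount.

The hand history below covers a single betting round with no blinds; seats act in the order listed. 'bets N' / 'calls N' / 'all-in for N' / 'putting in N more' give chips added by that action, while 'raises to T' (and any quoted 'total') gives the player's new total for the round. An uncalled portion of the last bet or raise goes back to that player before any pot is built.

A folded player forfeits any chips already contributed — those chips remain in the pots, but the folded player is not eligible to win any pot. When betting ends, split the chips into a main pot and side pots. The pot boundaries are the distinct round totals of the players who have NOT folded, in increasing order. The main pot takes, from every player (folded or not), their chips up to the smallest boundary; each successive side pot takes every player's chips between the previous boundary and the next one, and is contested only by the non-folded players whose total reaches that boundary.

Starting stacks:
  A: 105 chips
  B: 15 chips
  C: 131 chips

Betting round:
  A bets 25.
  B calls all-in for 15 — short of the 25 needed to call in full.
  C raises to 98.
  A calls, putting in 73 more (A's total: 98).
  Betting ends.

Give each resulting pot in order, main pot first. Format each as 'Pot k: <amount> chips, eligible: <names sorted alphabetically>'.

Pot 1: 45 chips, eligible: A, B, C
Pot 2: 166 chips, eligible: A, C

Derivation:
Contributions: A=98, B=15, C=98
Pot levels (distinct totals of non-folded players): 15, 98
Layer 1-15: 15 each from A, B, C = 15*3 = 45 chips; eligible A, B, C
Layer 16-98: 83 each from A, C = 83*2 = 166 chips; eligible A, C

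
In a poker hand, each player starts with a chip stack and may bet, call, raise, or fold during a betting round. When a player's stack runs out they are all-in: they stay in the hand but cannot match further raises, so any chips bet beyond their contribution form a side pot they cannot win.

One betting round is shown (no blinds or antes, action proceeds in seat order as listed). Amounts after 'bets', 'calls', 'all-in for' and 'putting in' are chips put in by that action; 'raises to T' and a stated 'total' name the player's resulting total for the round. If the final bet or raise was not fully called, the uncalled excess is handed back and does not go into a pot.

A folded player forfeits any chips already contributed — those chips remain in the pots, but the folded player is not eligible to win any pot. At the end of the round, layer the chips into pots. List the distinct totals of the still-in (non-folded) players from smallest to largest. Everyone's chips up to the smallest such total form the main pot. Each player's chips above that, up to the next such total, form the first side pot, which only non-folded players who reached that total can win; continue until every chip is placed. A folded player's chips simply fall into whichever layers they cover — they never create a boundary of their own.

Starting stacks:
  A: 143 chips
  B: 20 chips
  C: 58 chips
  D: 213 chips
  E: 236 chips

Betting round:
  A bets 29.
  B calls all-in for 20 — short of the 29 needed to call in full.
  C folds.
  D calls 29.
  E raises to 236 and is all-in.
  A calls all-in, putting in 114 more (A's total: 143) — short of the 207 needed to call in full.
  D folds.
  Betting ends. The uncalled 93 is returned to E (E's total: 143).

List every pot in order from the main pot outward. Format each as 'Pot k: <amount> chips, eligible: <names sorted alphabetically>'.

Contributions (after 93 returned to E): A=143, B=20, D=29, E=143
Folded: C, D
Pot levels (distinct totals of non-folded players): 20, 143
Layer 1-20: 20 each from A, B, D, E = 20*4 = 80 chips; eligible A, B, E
Layer 21-143: A 123 + D 9 + E 123 = 255 chips; eligible A, E

Pot 1: 80 chips, eligible: A, B, E
Pot 2: 255 chips, eligible: A, E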